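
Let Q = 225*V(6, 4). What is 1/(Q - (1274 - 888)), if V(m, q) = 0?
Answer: -1/386 ≈ -0.0025907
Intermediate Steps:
Q = 0 (Q = 225*0 = 0)
1/(Q - (1274 - 888)) = 1/(0 - (1274 - 888)) = 1/(0 - 1*386) = 1/(0 - 386) = 1/(-386) = -1/386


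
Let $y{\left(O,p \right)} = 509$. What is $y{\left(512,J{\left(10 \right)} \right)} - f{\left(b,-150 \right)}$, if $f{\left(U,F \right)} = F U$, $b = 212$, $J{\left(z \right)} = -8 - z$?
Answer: $32309$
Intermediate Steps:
$y{\left(512,J{\left(10 \right)} \right)} - f{\left(b,-150 \right)} = 509 - \left(-150\right) 212 = 509 - -31800 = 509 + 31800 = 32309$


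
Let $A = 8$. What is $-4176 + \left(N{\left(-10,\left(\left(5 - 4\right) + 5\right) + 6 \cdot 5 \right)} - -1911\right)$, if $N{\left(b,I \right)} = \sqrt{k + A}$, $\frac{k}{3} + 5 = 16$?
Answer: $-2265 + \sqrt{41} \approx -2258.6$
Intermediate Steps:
$k = 33$ ($k = -15 + 3 \cdot 16 = -15 + 48 = 33$)
$N{\left(b,I \right)} = \sqrt{41}$ ($N{\left(b,I \right)} = \sqrt{33 + 8} = \sqrt{41}$)
$-4176 + \left(N{\left(-10,\left(\left(5 - 4\right) + 5\right) + 6 \cdot 5 \right)} - -1911\right) = -4176 + \left(\sqrt{41} - -1911\right) = -4176 + \left(\sqrt{41} + 1911\right) = -4176 + \left(1911 + \sqrt{41}\right) = -2265 + \sqrt{41}$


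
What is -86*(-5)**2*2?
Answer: -4300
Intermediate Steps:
-86*(-5)**2*2 = -86*25*2 = -2150*2 = -4300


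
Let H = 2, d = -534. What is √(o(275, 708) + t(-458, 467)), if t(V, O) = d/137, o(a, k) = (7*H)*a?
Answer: 2*√18046873/137 ≈ 62.017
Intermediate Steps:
o(a, k) = 14*a (o(a, k) = (7*2)*a = 14*a)
t(V, O) = -534/137
√(o(275, 708) + t(-458, 467)) = √(14*275 - 534/137) = √(3850 - 534/137) = √(526916/137) = 2*√18046873/137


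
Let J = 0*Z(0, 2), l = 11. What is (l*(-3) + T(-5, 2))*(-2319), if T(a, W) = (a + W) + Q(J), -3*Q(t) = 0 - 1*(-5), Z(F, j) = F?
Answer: 87349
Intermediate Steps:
J = 0 (J = 0*0 = 0)
Q(t) = -5/3 (Q(t) = -(0 - 1*(-5))/3 = -(0 + 5)/3 = -1/3*5 = -5/3)
T(a, W) = -5/3 + W + a (T(a, W) = (a + W) - 5/3 = (W + a) - 5/3 = -5/3 + W + a)
(l*(-3) + T(-5, 2))*(-2319) = (11*(-3) + (-5/3 + 2 - 5))*(-2319) = (-33 - 14/3)*(-2319) = -113/3*(-2319) = 87349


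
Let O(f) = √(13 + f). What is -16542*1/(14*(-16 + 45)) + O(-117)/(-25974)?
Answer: -8271/203 - I*√26/12987 ≈ -40.744 - 0.00039263*I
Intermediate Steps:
-16542*1/(14*(-16 + 45)) + O(-117)/(-25974) = -16542*1/(14*(-16 + 45)) + √(13 - 117)/(-25974) = -16542/(14*29) + √(-104)*(-1/25974) = -16542/406 + (2*I*√26)*(-1/25974) = -16542*1/406 - I*√26/12987 = -8271/203 - I*√26/12987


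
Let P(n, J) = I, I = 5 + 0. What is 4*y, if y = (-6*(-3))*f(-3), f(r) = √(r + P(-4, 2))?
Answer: 72*√2 ≈ 101.82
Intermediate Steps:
I = 5
P(n, J) = 5
f(r) = √(5 + r) (f(r) = √(r + 5) = √(5 + r))
y = 18*√2 (y = (-6*(-3))*√(5 - 3) = 18*√2 ≈ 25.456)
4*y = 4*(18*√2) = 72*√2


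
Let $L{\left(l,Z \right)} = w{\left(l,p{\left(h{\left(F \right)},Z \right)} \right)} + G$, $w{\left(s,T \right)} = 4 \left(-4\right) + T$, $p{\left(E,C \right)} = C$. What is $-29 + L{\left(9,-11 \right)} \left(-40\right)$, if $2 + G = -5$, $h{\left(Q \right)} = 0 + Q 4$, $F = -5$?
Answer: $1331$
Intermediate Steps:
$h{\left(Q \right)} = 4 Q$ ($h{\left(Q \right)} = 0 + 4 Q = 4 Q$)
$G = -7$ ($G = -2 - 5 = -7$)
$w{\left(s,T \right)} = -16 + T$
$L{\left(l,Z \right)} = -23 + Z$ ($L{\left(l,Z \right)} = \left(-16 + Z\right) - 7 = -23 + Z$)
$-29 + L{\left(9,-11 \right)} \left(-40\right) = -29 + \left(-23 - 11\right) \left(-40\right) = -29 - -1360 = -29 + 1360 = 1331$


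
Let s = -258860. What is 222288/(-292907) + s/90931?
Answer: -96034776148/26634326417 ≈ -3.6057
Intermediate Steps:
222288/(-292907) + s/90931 = 222288/(-292907) - 258860/90931 = 222288*(-1/292907) - 258860*1/90931 = -222288/292907 - 258860/90931 = -96034776148/26634326417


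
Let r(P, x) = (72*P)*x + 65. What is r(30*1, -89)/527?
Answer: -192175/527 ≈ -364.66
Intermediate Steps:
r(P, x) = 65 + 72*P*x (r(P, x) = 72*P*x + 65 = 65 + 72*P*x)
r(30*1, -89)/527 = (65 + 72*(30*1)*(-89))/527 = (65 + 72*30*(-89))*(1/527) = (65 - 192240)*(1/527) = -192175*1/527 = -192175/527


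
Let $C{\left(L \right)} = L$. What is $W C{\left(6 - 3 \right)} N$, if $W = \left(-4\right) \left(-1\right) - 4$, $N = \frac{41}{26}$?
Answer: $0$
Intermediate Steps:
$N = \frac{41}{26}$ ($N = 41 \cdot \frac{1}{26} = \frac{41}{26} \approx 1.5769$)
$W = 0$ ($W = 4 - 4 = 0$)
$W C{\left(6 - 3 \right)} N = 0 \left(6 - 3\right) \frac{41}{26} = 0 \cdot 3 \cdot \frac{41}{26} = 0 \cdot \frac{41}{26} = 0$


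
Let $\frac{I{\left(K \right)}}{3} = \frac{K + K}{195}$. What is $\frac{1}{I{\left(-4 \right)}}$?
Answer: $- \frac{65}{8} \approx -8.125$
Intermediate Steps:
$I{\left(K \right)} = \frac{2 K}{65}$ ($I{\left(K \right)} = 3 \frac{K + K}{195} = 3 \cdot 2 K \frac{1}{195} = 3 \frac{2 K}{195} = \frac{2 K}{65}$)
$\frac{1}{I{\left(-4 \right)}} = \frac{1}{\frac{2}{65} \left(-4\right)} = \frac{1}{- \frac{8}{65}} = - \frac{65}{8}$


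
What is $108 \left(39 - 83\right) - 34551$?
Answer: $-39303$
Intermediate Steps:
$108 \left(39 - 83\right) - 34551 = 108 \left(-44\right) - 34551 = -4752 - 34551 = -39303$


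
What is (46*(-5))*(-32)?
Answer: 7360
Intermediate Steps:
(46*(-5))*(-32) = -230*(-32) = 7360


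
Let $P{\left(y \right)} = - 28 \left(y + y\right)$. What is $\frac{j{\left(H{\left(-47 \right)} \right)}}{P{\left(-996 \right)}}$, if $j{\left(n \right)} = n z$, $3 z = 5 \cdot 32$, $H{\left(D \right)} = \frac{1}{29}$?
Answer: $\frac{5}{151641} \approx 3.2973 \cdot 10^{-5}$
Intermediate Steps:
$P{\left(y \right)} = - 56 y$ ($P{\left(y \right)} = - 28 \cdot 2 y = - 56 y$)
$H{\left(D \right)} = \frac{1}{29}$
$z = \frac{160}{3}$ ($z = \frac{5 \cdot 32}{3} = \frac{1}{3} \cdot 160 = \frac{160}{3} \approx 53.333$)
$j{\left(n \right)} = \frac{160 n}{3}$ ($j{\left(n \right)} = n \frac{160}{3} = \frac{160 n}{3}$)
$\frac{j{\left(H{\left(-47 \right)} \right)}}{P{\left(-996 \right)}} = \frac{\frac{160}{3} \cdot \frac{1}{29}}{\left(-56\right) \left(-996\right)} = \frac{160}{87 \cdot 55776} = \frac{160}{87} \cdot \frac{1}{55776} = \frac{5}{151641}$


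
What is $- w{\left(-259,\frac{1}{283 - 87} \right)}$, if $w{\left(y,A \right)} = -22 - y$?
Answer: $-237$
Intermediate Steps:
$- w{\left(-259,\frac{1}{283 - 87} \right)} = - (-22 - -259) = - (-22 + 259) = \left(-1\right) 237 = -237$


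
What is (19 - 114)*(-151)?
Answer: 14345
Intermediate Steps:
(19 - 114)*(-151) = -95*(-151) = 14345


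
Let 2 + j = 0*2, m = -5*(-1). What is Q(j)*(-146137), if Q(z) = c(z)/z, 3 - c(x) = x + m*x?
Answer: 2192055/2 ≈ 1.0960e+6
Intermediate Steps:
m = 5
j = -2 (j = -2 + 0*2 = -2 + 0 = -2)
c(x) = 3 - 6*x (c(x) = 3 - (x + 5*x) = 3 - 6*x)
Q(z) = (3 - 6*z)/z
Q(j)*(-146137) = (-6 + 3/(-2))*(-146137) = (-6 + 3*(-½))*(-146137) = (-6 - 3/2)*(-146137) = -15/2*(-146137) = 2192055/2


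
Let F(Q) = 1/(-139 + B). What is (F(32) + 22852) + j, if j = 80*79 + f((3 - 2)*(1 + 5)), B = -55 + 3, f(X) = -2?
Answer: 5571469/191 ≈ 29170.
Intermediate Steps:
B = -52
F(Q) = -1/191 (F(Q) = 1/(-139 - 52) = 1/(-191) = -1/191)
j = 6318 (j = 80*79 - 2 = 6320 - 2 = 6318)
(F(32) + 22852) + j = (-1/191 + 22852) + 6318 = 4364731/191 + 6318 = 5571469/191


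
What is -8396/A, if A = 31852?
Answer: -2099/7963 ≈ -0.26359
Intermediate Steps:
-8396/A = -8396/31852 = -8396*1/31852 = -2099/7963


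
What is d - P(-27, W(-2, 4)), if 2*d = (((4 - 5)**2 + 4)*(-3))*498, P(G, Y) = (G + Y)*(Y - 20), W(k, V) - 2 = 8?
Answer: -3905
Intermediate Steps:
W(k, V) = 10 (W(k, V) = 2 + 8 = 10)
P(G, Y) = (-20 + Y)*(G + Y) (P(G, Y) = (G + Y)*(-20 + Y) = (-20 + Y)*(G + Y))
d = -3735 (d = ((((4 - 5)**2 + 4)*(-3))*498)/2 = ((((-1)**2 + 4)*(-3))*498)/2 = (((1 + 4)*(-3))*498)/2 = ((5*(-3))*498)/2 = (-15*498)/2 = (1/2)*(-7470) = -3735)
d - P(-27, W(-2, 4)) = -3735 - (10**2 - 20*(-27) - 20*10 - 27*10) = -3735 - (100 + 540 - 200 - 270) = -3735 - 1*170 = -3735 - 170 = -3905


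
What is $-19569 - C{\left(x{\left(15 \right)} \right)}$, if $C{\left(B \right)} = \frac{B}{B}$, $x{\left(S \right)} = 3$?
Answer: $-19570$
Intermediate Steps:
$C{\left(B \right)} = 1$
$-19569 - C{\left(x{\left(15 \right)} \right)} = -19569 - 1 = -19570$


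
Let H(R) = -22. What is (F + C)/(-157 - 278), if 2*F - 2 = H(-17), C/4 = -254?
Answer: 342/145 ≈ 2.3586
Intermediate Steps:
C = -1016 (C = 4*(-254) = -1016)
F = -10 (F = 1 + (½)*(-22) = 1 - 11 = -10)
(F + C)/(-157 - 278) = (-10 - 1016)/(-157 - 278) = -1026/(-435) = -1026*(-1/435) = 342/145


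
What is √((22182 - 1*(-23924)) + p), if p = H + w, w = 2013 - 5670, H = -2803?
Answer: √39646 ≈ 199.11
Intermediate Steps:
w = -3657
p = -6460 (p = -2803 - 3657 = -6460)
√((22182 - 1*(-23924)) + p) = √((22182 - 1*(-23924)) - 6460) = √((22182 + 23924) - 6460) = √(46106 - 6460) = √39646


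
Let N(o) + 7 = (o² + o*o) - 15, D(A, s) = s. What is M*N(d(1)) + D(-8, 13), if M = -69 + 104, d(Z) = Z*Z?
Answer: -687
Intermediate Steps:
d(Z) = Z²
N(o) = -22 + 2*o² (N(o) = -7 + ((o² + o*o) - 15) = -7 + ((o² + o²) - 15) = -7 + (2*o² - 15) = -7 + (-15 + 2*o²) = -22 + 2*o²)
M = 35
M*N(d(1)) + D(-8, 13) = 35*(-22 + 2*(1²)²) + 13 = 35*(-22 + 2*1²) + 13 = 35*(-22 + 2*1) + 13 = 35*(-22 + 2) + 13 = 35*(-20) + 13 = -700 + 13 = -687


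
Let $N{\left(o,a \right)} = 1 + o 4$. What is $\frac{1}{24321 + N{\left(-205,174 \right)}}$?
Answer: $\frac{1}{23502} \approx 4.255 \cdot 10^{-5}$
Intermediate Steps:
$N{\left(o,a \right)} = 1 + 4 o$
$\frac{1}{24321 + N{\left(-205,174 \right)}} = \frac{1}{24321 + \left(1 + 4 \left(-205\right)\right)} = \frac{1}{24321 + \left(1 - 820\right)} = \frac{1}{24321 - 819} = \frac{1}{23502}$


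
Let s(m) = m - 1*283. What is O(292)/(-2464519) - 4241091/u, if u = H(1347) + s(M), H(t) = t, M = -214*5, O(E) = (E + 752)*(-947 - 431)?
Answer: 3484085994007/4929038 ≈ 7.0685e+5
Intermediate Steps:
O(E) = -1036256 - 1378*E (O(E) = (752 + E)*(-1378) = -1036256 - 1378*E)
M = -1070
s(m) = -283 + m (s(m) = m - 283 = -283 + m)
u = -6 (u = 1347 + (-283 - 1070) = 1347 - 1353 = -6)
O(292)/(-2464519) - 4241091/u = (-1036256 - 1378*292)/(-2464519) - 4241091/(-6) = (-1036256 - 402376)*(-1/2464519) - 4241091*(-⅙) = -1438632*(-1/2464519) + 1413697/2 = 1438632/2464519 + 1413697/2 = 3484085994007/4929038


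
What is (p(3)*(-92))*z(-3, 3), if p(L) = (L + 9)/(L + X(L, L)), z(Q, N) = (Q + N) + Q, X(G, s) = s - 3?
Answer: 1104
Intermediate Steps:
X(G, s) = -3 + s
z(Q, N) = N + 2*Q (z(Q, N) = (N + Q) + Q = N + 2*Q)
p(L) = (9 + L)/(-3 + 2*L) (p(L) = (L + 9)/(L + (-3 + L)) = (9 + L)/(-3 + 2*L))
(p(3)*(-92))*z(-3, 3) = (((9 + 3)/(-3 + 2*3))*(-92))*(3 + 2*(-3)) = ((12/(-3 + 6))*(-92))*(3 - 6) = ((12/3)*(-92))*(-3) = (((⅓)*12)*(-92))*(-3) = (4*(-92))*(-3) = -368*(-3) = 1104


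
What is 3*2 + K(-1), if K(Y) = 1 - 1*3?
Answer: 4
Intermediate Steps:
K(Y) = -2 (K(Y) = 1 - 3 = -2)
3*2 + K(-1) = 3*2 - 2 = 6 - 2 = 4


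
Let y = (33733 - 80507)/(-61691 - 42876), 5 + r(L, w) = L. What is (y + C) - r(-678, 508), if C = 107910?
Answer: 11355291005/104567 ≈ 1.0859e+5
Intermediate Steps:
r(L, w) = -5 + L
y = 46774/104567 (y = -46774/(-104567) = -46774*(-1/104567) = 46774/104567 ≈ 0.44731)
(y + C) - r(-678, 508) = (46774/104567 + 107910) - (-5 - 678) = 11283871744/104567 - 1*(-683) = 11283871744/104567 + 683 = 11355291005/104567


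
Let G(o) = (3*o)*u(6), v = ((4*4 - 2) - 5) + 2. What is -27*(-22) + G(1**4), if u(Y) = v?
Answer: 627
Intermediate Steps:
v = 11 (v = ((16 - 2) - 5) + 2 = (14 - 5) + 2 = 9 + 2 = 11)
u(Y) = 11
G(o) = 33*o (G(o) = (3*o)*11 = 33*o)
-27*(-22) + G(1**4) = -27*(-22) + 33*1**4 = 594 + 33*1 = 594 + 33 = 627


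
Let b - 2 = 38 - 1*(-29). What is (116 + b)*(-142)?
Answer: -26270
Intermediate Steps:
b = 69 (b = 2 + (38 - 1*(-29)) = 2 + (38 + 29) = 2 + 67 = 69)
(116 + b)*(-142) = (116 + 69)*(-142) = 185*(-142) = -26270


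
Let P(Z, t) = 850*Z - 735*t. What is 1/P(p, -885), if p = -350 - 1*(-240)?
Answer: 1/556975 ≈ 1.7954e-6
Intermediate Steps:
p = -110 (p = -350 + 240 = -110)
P(Z, t) = -735*t + 850*Z
1/P(p, -885) = 1/(-735*(-885) + 850*(-110)) = 1/(650475 - 93500) = 1/556975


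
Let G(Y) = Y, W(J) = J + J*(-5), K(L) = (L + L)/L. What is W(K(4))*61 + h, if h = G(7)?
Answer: -481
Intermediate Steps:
K(L) = 2 (K(L) = (2*L)/L = 2)
W(J) = -4*J (W(J) = J - 5*J = -4*J)
h = 7
W(K(4))*61 + h = -4*2*61 + 7 = -8*61 + 7 = -488 + 7 = -481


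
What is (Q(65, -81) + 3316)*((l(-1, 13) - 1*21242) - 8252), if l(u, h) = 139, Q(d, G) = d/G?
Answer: -2627575835/27 ≈ -9.7318e+7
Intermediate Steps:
(Q(65, -81) + 3316)*((l(-1, 13) - 1*21242) - 8252) = (65/(-81) + 3316)*((139 - 1*21242) - 8252) = (65*(-1/81) + 3316)*((139 - 21242) - 8252) = (-65/81 + 3316)*(-21103 - 8252) = (268531/81)*(-29355) = -2627575835/27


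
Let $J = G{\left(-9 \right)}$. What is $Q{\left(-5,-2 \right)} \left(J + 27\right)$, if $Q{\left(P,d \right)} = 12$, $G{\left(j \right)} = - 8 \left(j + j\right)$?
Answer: $2052$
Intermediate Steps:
$G{\left(j \right)} = - 16 j$ ($G{\left(j \right)} = - 8 \cdot 2 j = - 16 j$)
$J = 144$ ($J = \left(-16\right) \left(-9\right) = 144$)
$Q{\left(-5,-2 \right)} \left(J + 27\right) = 12 \left(144 + 27\right) = 12 \cdot 171 = 2052$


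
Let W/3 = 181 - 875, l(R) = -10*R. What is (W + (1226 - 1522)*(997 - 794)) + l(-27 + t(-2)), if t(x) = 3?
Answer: -61930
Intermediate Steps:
W = -2082 (W = 3*(181 - 875) = 3*(-694) = -2082)
(W + (1226 - 1522)*(997 - 794)) + l(-27 + t(-2)) = (-2082 + (1226 - 1522)*(997 - 794)) - 10*(-27 + 3) = (-2082 - 296*203) - 10*(-24) = (-2082 - 60088) + 240 = -62170 + 240 = -61930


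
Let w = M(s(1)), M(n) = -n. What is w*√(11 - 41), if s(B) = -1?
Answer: I*√30 ≈ 5.4772*I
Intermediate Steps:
w = 1 (w = -1*(-1) = 1)
w*√(11 - 41) = 1*√(11 - 41) = 1*√(-30) = 1*(I*√30) = I*√30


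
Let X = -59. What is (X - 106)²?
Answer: 27225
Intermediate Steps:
(X - 106)² = (-59 - 106)² = (-165)² = 27225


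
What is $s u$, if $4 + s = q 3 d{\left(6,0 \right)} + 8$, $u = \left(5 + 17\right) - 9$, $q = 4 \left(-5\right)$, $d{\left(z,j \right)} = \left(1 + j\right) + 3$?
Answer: $-3068$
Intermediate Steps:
$d{\left(z,j \right)} = 4 + j$
$q = -20$
$u = 13$ ($u = 22 - 9 = 13$)
$s = -236$ ($s = -4 + \left(- 20 \cdot 3 \left(4 + 0\right) + 8\right) = -4 + \left(- 20 \cdot 3 \cdot 4 + 8\right) = -4 + \left(\left(-20\right) 12 + 8\right) = -4 + \left(-240 + 8\right) = -4 - 232 = -236$)
$s u = \left(-236\right) 13 = -3068$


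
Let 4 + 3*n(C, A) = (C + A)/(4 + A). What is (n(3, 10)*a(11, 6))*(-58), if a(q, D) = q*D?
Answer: 27434/7 ≈ 3919.1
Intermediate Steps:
a(q, D) = D*q
n(C, A) = -4/3 + (A + C)/(3*(4 + A)) (n(C, A) = -4/3 + ((C + A)/(4 + A))/3 = -4/3 + ((A + C)/(4 + A))/3 = -4/3 + (A + C)/(3*(4 + A)))
(n(3, 10)*a(11, 6))*(-58) = (((-16 + 3 - 3*10)/(3*(4 + 10)))*(6*11))*(-58) = (((⅓)*(-16 + 3 - 30)/14)*66)*(-58) = (((⅓)*(1/14)*(-43))*66)*(-58) = -43/42*66*(-58) = -473/7*(-58) = 27434/7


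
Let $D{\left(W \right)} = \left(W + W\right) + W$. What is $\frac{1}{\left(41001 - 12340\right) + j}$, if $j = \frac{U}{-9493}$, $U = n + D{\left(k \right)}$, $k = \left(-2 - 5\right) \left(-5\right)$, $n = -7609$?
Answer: $\frac{9493}{272086377} \approx 3.489 \cdot 10^{-5}$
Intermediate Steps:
$k = 35$ ($k = \left(-7\right) \left(-5\right) = 35$)
$D{\left(W \right)} = 3 W$ ($D{\left(W \right)} = 2 W + W = 3 W$)
$U = -7504$ ($U = -7609 + 3 \cdot 35 = -7609 + 105 = -7504$)
$j = \frac{7504}{9493}$ ($j = - \frac{7504}{-9493} = \left(-7504\right) \left(- \frac{1}{9493}\right) = \frac{7504}{9493} \approx 0.79048$)
$\frac{1}{\left(41001 - 12340\right) + j} = \frac{1}{\left(41001 - 12340\right) + \frac{7504}{9493}} = \frac{1}{28661 + \frac{7504}{9493}} = \frac{1}{\frac{272086377}{9493}} = \frac{9493}{272086377}$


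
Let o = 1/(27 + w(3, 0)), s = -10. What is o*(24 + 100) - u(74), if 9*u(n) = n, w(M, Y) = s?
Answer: -142/153 ≈ -0.92810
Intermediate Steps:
w(M, Y) = -10
u(n) = n/9
o = 1/17 (o = 1/(27 - 10) = 1/17 ≈ 0.058824)
o*(24 + 100) - u(74) = (24 + 100)/17 - 74/9 = (1/17)*124 - 1*74/9 = 124/17 - 74/9 = -142/153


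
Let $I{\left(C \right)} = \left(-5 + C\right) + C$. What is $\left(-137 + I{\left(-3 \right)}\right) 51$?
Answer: $-7548$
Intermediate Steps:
$I{\left(C \right)} = -5 + 2 C$
$\left(-137 + I{\left(-3 \right)}\right) 51 = \left(-137 + \left(-5 + 2 \left(-3\right)\right)\right) 51 = \left(-137 - 11\right) 51 = \left(-148\right) 51 = -7548$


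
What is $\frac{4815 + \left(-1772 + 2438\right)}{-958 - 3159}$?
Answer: $- \frac{5481}{4117} \approx -1.3313$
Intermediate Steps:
$\frac{4815 + \left(-1772 + 2438\right)}{-958 - 3159} = \frac{4815 + 666}{-4117} = 5481 \left(- \frac{1}{4117}\right) = - \frac{5481}{4117}$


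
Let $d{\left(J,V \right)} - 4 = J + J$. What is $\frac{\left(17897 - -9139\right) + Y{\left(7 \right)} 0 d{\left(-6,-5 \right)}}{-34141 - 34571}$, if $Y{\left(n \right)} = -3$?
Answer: $- \frac{2253}{5726} \approx -0.39347$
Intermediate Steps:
$d{\left(J,V \right)} = 4 + 2 J$ ($d{\left(J,V \right)} = 4 + \left(J + J\right) = 4 + 2 J$)
$\frac{\left(17897 - -9139\right) + Y{\left(7 \right)} 0 d{\left(-6,-5 \right)}}{-34141 - 34571} = \frac{\left(17897 - -9139\right) + \left(-3\right) 0 \left(4 + 2 \left(-6\right)\right)}{-34141 - 34571} = \frac{\left(17897 + 9139\right) + 0 \left(4 - 12\right)}{-68712} = \left(27036 + 0 \left(-8\right)\right) \left(- \frac{1}{68712}\right) = \left(27036 + 0\right) \left(- \frac{1}{68712}\right) = 27036 \left(- \frac{1}{68712}\right) = - \frac{2253}{5726}$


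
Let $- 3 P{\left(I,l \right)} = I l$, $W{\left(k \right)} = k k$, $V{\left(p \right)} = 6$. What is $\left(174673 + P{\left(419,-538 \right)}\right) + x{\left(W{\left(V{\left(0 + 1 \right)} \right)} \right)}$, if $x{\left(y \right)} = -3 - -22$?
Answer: $\frac{749498}{3} \approx 2.4983 \cdot 10^{5}$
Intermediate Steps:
$W{\left(k \right)} = k^{2}$
$x{\left(y \right)} = 19$ ($x{\left(y \right)} = -3 + 22 = 19$)
$P{\left(I,l \right)} = - \frac{I l}{3}$
$\left(174673 + P{\left(419,-538 \right)}\right) + x{\left(W{\left(V{\left(0 + 1 \right)} \right)} \right)} = \left(174673 - \frac{419}{3} \left(-538\right)\right) + 19 = \left(174673 + \frac{225422}{3}\right) + 19 = \frac{749441}{3} + 19 = \frac{749498}{3}$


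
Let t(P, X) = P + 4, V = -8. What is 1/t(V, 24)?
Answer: -¼ ≈ -0.25000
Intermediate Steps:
t(P, X) = 4 + P
1/t(V, 24) = 1/(4 - 8) = 1/(-4) = -¼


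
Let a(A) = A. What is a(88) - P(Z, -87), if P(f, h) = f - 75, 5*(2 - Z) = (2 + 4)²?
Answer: 841/5 ≈ 168.20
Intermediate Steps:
Z = -26/5 (Z = 2 - (2 + 4)²/5 = 2 - ⅕*6² = 2 - ⅕*36 = 2 - 36/5 = -26/5 ≈ -5.2000)
P(f, h) = -75 + f
a(88) - P(Z, -87) = 88 - (-75 - 26/5) = 88 - 1*(-401/5) = 88 + 401/5 = 841/5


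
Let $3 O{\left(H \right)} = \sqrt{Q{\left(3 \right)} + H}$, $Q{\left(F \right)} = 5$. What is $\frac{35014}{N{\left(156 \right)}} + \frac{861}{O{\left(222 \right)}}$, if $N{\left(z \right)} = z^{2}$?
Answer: $\frac{17507}{12168} + \frac{2583 \sqrt{227}}{227} \approx 172.88$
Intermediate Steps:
$O{\left(H \right)} = \frac{\sqrt{5 + H}}{3}$
$\frac{35014}{N{\left(156 \right)}} + \frac{861}{O{\left(222 \right)}} = \frac{35014}{156^{2}} + \frac{861}{\frac{1}{3} \sqrt{5 + 222}} = \frac{35014}{24336} + \frac{861}{\frac{1}{3} \sqrt{227}} = 35014 \cdot \frac{1}{24336} + 861 \frac{3 \sqrt{227}}{227} = \frac{17507}{12168} + \frac{2583 \sqrt{227}}{227}$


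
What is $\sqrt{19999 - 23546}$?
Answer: $i \sqrt{3547} \approx 59.557 i$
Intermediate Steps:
$\sqrt{19999 - 23546} = \sqrt{-3547} = i \sqrt{3547}$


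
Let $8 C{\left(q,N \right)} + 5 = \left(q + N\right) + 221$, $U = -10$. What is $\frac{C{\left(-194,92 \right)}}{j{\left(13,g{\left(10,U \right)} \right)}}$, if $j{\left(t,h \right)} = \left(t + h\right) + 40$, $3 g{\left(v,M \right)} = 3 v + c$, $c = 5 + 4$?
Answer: $\frac{19}{88} \approx 0.21591$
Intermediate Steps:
$c = 9$
$g{\left(v,M \right)} = 3 + v$ ($g{\left(v,M \right)} = \frac{3 v + 9}{3} = \frac{9 + 3 v}{3} = 3 + v$)
$C{\left(q,N \right)} = 27 + \frac{N}{8} + \frac{q}{8}$ ($C{\left(q,N \right)} = - \frac{5}{8} + \frac{\left(q + N\right) + 221}{8} = - \frac{5}{8} + \frac{\left(N + q\right) + 221}{8} = - \frac{5}{8} + \frac{221 + N + q}{8} = - \frac{5}{8} + \left(\frac{221}{8} + \frac{N}{8} + \frac{q}{8}\right) = 27 + \frac{N}{8} + \frac{q}{8}$)
$j{\left(t,h \right)} = 40 + h + t$ ($j{\left(t,h \right)} = \left(h + t\right) + 40 = 40 + h + t$)
$\frac{C{\left(-194,92 \right)}}{j{\left(13,g{\left(10,U \right)} \right)}} = \frac{27 + \frac{1}{8} \cdot 92 + \frac{1}{8} \left(-194\right)}{40 + \left(3 + 10\right) + 13} = \frac{27 + \frac{23}{2} - \frac{97}{4}}{40 + 13 + 13} = \frac{57}{4 \cdot 66} = \frac{57}{4} \cdot \frac{1}{66} = \frac{19}{88}$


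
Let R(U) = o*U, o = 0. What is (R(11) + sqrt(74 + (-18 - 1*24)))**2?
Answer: 32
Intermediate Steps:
R(U) = 0 (R(U) = 0*U = 0)
(R(11) + sqrt(74 + (-18 - 1*24)))**2 = (0 + sqrt(74 + (-18 - 1*24)))**2 = (0 + sqrt(74 + (-18 - 24)))**2 = (0 + sqrt(74 - 42))**2 = (0 + sqrt(32))**2 = (0 + 4*sqrt(2))**2 = (4*sqrt(2))**2 = 32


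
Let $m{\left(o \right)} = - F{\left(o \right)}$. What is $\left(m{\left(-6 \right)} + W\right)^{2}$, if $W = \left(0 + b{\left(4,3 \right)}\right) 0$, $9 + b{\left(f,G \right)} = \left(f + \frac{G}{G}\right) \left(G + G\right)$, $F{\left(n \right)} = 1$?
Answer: $1$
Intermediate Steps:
$m{\left(o \right)} = -1$ ($m{\left(o \right)} = \left(-1\right) 1 = -1$)
$b{\left(f,G \right)} = -9 + 2 G \left(1 + f\right)$ ($b{\left(f,G \right)} = -9 + \left(f + \frac{G}{G}\right) \left(G + G\right) = -9 + \left(f + 1\right) 2 G = -9 + \left(1 + f\right) 2 G = -9 + 2 G \left(1 + f\right)$)
$W = 0$ ($W = \left(0 + \left(-9 + 2 \cdot 3 + 2 \cdot 3 \cdot 4\right)\right) 0 = \left(0 + \left(-9 + 6 + 24\right)\right) 0 = \left(0 + 21\right) 0 = 21 \cdot 0 = 0$)
$\left(m{\left(-6 \right)} + W\right)^{2} = \left(-1 + 0\right)^{2} = \left(-1\right)^{2} = 1$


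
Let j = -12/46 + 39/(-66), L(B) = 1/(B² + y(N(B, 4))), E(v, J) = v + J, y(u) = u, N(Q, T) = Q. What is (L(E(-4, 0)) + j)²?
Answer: 5442889/9217296 ≈ 0.59051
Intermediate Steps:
E(v, J) = J + v
L(B) = 1/(B + B²) (L(B) = 1/(B² + B) = 1/(B + B²))
j = -431/506 (j = -12*1/46 + 39*(-1/66) = -6/23 - 13/22 = -431/506 ≈ -0.85178)
(L(E(-4, 0)) + j)² = (1/((0 - 4)*(1 + (0 - 4))) - 431/506)² = (1/((-4)*(1 - 4)) - 431/506)² = (-¼/(-3) - 431/506)² = (-¼*(-⅓) - 431/506)² = (1/12 - 431/506)² = (-2333/3036)² = 5442889/9217296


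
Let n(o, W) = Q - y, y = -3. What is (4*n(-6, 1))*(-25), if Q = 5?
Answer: -800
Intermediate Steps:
n(o, W) = 8 (n(o, W) = 5 - 1*(-3) = 5 + 3 = 8)
(4*n(-6, 1))*(-25) = (4*8)*(-25) = 32*(-25) = -800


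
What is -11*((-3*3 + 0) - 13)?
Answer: 242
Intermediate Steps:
-11*((-3*3 + 0) - 13) = -11*((-9 + 0) - 13) = -11*(-9 - 13) = -11*(-22) = 242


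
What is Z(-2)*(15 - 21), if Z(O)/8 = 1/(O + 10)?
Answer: -6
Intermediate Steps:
Z(O) = 8/(10 + O) (Z(O) = 8/(O + 10) = 8/(10 + O))
Z(-2)*(15 - 21) = (8/(10 - 2))*(15 - 21) = (8/8)*(-6) = (8*(⅛))*(-6) = 1*(-6) = -6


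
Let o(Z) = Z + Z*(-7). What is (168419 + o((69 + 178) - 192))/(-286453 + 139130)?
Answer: -168089/147323 ≈ -1.1410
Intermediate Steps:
o(Z) = -6*Z (o(Z) = Z - 7*Z = -6*Z)
(168419 + o((69 + 178) - 192))/(-286453 + 139130) = (168419 - 6*((69 + 178) - 192))/(-286453 + 139130) = (168419 - 6*(247 - 192))/(-147323) = (168419 - 6*55)*(-1/147323) = (168419 - 330)*(-1/147323) = 168089*(-1/147323) = -168089/147323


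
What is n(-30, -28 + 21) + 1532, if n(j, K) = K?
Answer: 1525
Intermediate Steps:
n(-30, -28 + 21) + 1532 = (-28 + 21) + 1532 = -7 + 1532 = 1525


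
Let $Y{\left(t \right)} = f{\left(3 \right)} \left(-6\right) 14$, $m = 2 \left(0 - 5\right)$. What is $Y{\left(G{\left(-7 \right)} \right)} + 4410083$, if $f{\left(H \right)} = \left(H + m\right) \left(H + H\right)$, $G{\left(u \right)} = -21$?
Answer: $4413611$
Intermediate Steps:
$m = -10$ ($m = 2 \left(-5\right) = -10$)
$f{\left(H \right)} = 2 H \left(-10 + H\right)$ ($f{\left(H \right)} = \left(H - 10\right) \left(H + H\right) = \left(-10 + H\right) 2 H = 2 H \left(-10 + H\right)$)
$Y{\left(t \right)} = 3528$ ($Y{\left(t \right)} = 2 \cdot 3 \left(-10 + 3\right) \left(-6\right) 14 = 2 \cdot 3 \left(-7\right) \left(-6\right) 14 = \left(-42\right) \left(-6\right) 14 = 252 \cdot 14 = 3528$)
$Y{\left(G{\left(-7 \right)} \right)} + 4410083 = 3528 + 4410083 = 4413611$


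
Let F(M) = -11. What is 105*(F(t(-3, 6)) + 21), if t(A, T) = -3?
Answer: 1050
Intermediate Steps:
105*(F(t(-3, 6)) + 21) = 105*(-11 + 21) = 105*10 = 1050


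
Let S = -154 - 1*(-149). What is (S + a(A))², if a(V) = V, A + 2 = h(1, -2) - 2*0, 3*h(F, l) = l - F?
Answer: 64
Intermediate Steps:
h(F, l) = -F/3 + l/3 (h(F, l) = (l - F)/3 = -F/3 + l/3)
S = -5 (S = -154 + 149 = -5)
A = -3 (A = -2 + ((-⅓*1 + (⅓)*(-2)) - 2*0) = -2 + ((-⅓ - ⅔) + 0) = -2 + (-1 + 0) = -2 - 1 = -3)
(S + a(A))² = (-5 - 3)² = (-8)² = 64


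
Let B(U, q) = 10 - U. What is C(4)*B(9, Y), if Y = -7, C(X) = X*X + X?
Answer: 20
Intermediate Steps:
C(X) = X + X**2 (C(X) = X**2 + X = X + X**2)
C(4)*B(9, Y) = (4*(1 + 4))*(10 - 1*9) = (4*5)*(10 - 9) = 20*1 = 20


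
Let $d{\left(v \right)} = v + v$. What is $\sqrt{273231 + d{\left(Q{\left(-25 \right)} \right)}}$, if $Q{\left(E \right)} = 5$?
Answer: $\sqrt{273241} \approx 522.72$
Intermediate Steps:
$d{\left(v \right)} = 2 v$
$\sqrt{273231 + d{\left(Q{\left(-25 \right)} \right)}} = \sqrt{273231 + 2 \cdot 5} = \sqrt{273231 + 10} = \sqrt{273241}$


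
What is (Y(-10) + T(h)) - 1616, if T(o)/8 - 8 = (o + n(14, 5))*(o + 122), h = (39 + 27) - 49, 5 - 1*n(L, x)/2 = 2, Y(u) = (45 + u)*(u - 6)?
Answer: 23464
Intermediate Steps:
Y(u) = (-6 + u)*(45 + u) (Y(u) = (45 + u)*(-6 + u) = (-6 + u)*(45 + u))
n(L, x) = 6 (n(L, x) = 10 - 2*2 = 10 - 4 = 6)
h = 17 (h = 66 - 49 = 17)
T(o) = 64 + 8*(6 + o)*(122 + o) (T(o) = 64 + 8*((o + 6)*(o + 122)) = 64 + 8*((6 + o)*(122 + o)) = 64 + 8*(6 + o)*(122 + o))
(Y(-10) + T(h)) - 1616 = ((-270 + (-10)² + 39*(-10)) + (5920 + 8*17² + 1024*17)) - 1616 = ((-270 + 100 - 390) + (5920 + 8*289 + 17408)) - 1616 = (-560 + (5920 + 2312 + 17408)) - 1616 = (-560 + 25640) - 1616 = 25080 - 1616 = 23464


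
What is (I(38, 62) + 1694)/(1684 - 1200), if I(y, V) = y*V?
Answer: 2025/242 ≈ 8.3678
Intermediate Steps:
I(y, V) = V*y
(I(38, 62) + 1694)/(1684 - 1200) = (62*38 + 1694)/(1684 - 1200) = (2356 + 1694)/484 = 4050*(1/484) = 2025/242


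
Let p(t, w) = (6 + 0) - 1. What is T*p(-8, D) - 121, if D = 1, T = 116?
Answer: 459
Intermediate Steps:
p(t, w) = 5 (p(t, w) = 6 - 1 = 5)
T*p(-8, D) - 121 = 116*5 - 121 = 580 - 121 = 459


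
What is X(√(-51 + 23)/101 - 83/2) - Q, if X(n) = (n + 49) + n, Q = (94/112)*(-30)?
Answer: -247/28 + 4*I*√7/101 ≈ -8.8214 + 0.10478*I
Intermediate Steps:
Q = -705/28 (Q = (94*(1/112))*(-30) = (47/56)*(-30) = -705/28 ≈ -25.179)
X(n) = 49 + 2*n (X(n) = (49 + n) + n = 49 + 2*n)
X(√(-51 + 23)/101 - 83/2) - Q = (49 + 2*(√(-51 + 23)/101 - 83/2)) - 1*(-705/28) = (49 + 2*(√(-28)*(1/101) - 83*½)) + 705/28 = (49 + 2*((2*I*√7)*(1/101) - 83/2)) + 705/28 = (49 + 2*(2*I*√7/101 - 83/2)) + 705/28 = (49 + 2*(-83/2 + 2*I*√7/101)) + 705/28 = (49 + (-83 + 4*I*√7/101)) + 705/28 = (-34 + 4*I*√7/101) + 705/28 = -247/28 + 4*I*√7/101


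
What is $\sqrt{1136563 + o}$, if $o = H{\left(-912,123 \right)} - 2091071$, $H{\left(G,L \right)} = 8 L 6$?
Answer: $2 i \sqrt{237151} \approx 973.96 i$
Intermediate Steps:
$H{\left(G,L \right)} = 48 L$
$o = -2085167$ ($o = 48 \cdot 123 - 2091071 = 5904 - 2091071 = -2085167$)
$\sqrt{1136563 + o} = \sqrt{1136563 - 2085167} = \sqrt{-948604} = 2 i \sqrt{237151}$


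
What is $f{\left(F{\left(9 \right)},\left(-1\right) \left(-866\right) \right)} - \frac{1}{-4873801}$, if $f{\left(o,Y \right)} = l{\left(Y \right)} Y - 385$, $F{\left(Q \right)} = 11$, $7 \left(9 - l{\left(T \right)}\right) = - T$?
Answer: $\frac{3907906244026}{34116607} \approx 1.1455 \cdot 10^{5}$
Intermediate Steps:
$l{\left(T \right)} = 9 + \frac{T}{7}$ ($l{\left(T \right)} = 9 - \frac{\left(-1\right) T}{7} = 9 + \frac{T}{7}$)
$f{\left(o,Y \right)} = -385 + Y \left(9 + \frac{Y}{7}\right)$ ($f{\left(o,Y \right)} = \left(9 + \frac{Y}{7}\right) Y - 385 = Y \left(9 + \frac{Y}{7}\right) - 385 = -385 + Y \left(9 + \frac{Y}{7}\right)$)
$f{\left(F{\left(9 \right)},\left(-1\right) \left(-866\right) \right)} - \frac{1}{-4873801} = \left(-385 + \frac{\left(-1\right) \left(-866\right) \left(63 - -866\right)}{7}\right) - \frac{1}{-4873801} = \left(-385 + \frac{1}{7} \cdot 866 \left(63 + 866\right)\right) - - \frac{1}{4873801} = \left(-385 + \frac{1}{7} \cdot 866 \cdot 929\right) + \frac{1}{4873801} = \left(-385 + \frac{804514}{7}\right) + \frac{1}{4873801} = \frac{801819}{7} + \frac{1}{4873801} = \frac{3907906244026}{34116607}$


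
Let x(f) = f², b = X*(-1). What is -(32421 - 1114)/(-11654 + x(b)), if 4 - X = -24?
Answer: 31307/10870 ≈ 2.8801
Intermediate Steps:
X = 28 (X = 4 - 1*(-24) = 4 + 24 = 28)
b = -28 (b = 28*(-1) = -28)
-(32421 - 1114)/(-11654 + x(b)) = -(32421 - 1114)/(-11654 + (-28)²) = -31307/(-11654 + 784) = -31307/(-10870) = -31307*(-1)/10870 = -1*(-31307/10870) = 31307/10870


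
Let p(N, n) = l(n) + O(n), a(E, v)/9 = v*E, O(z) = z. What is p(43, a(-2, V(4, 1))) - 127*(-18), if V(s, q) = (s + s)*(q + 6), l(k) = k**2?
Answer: 1017342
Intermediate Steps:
V(s, q) = 2*s*(6 + q) (V(s, q) = (2*s)*(6 + q) = 2*s*(6 + q))
a(E, v) = 9*E*v (a(E, v) = 9*(v*E) = 9*(E*v) = 9*E*v)
p(N, n) = n + n**2 (p(N, n) = n**2 + n = n + n**2)
p(43, a(-2, V(4, 1))) - 127*(-18) = (9*(-2)*(2*4*(6 + 1)))*(1 + 9*(-2)*(2*4*(6 + 1))) - 127*(-18) = (9*(-2)*(2*4*7))*(1 + 9*(-2)*(2*4*7)) - 1*(-2286) = (9*(-2)*56)*(1 + 9*(-2)*56) + 2286 = -1008*(1 - 1008) + 2286 = -1008*(-1007) + 2286 = 1015056 + 2286 = 1017342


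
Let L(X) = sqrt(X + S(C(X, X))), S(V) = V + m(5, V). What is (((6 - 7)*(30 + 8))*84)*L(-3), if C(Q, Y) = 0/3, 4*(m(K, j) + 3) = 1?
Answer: -1596*I*sqrt(23) ≈ -7654.1*I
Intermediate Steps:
m(K, j) = -11/4 (m(K, j) = -3 + (1/4)*1 = -3 + 1/4 = -11/4)
C(Q, Y) = 0 (C(Q, Y) = 0*(1/3) = 0)
S(V) = -11/4 + V (S(V) = V - 11/4 = -11/4 + V)
L(X) = sqrt(-11/4 + X) (L(X) = sqrt(X + (-11/4 + 0)) = sqrt(X - 11/4) = sqrt(-11/4 + X))
(((6 - 7)*(30 + 8))*84)*L(-3) = (((6 - 7)*(30 + 8))*84)*(sqrt(-11 + 4*(-3))/2) = (-1*38*84)*(sqrt(-11 - 12)/2) = (-38*84)*(sqrt(-23)/2) = -1596*I*sqrt(23)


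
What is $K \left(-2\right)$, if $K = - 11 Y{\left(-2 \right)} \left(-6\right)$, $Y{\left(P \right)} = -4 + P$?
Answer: $792$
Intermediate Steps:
$K = -396$ ($K = - 11 \left(-4 - 2\right) \left(-6\right) = \left(-11\right) \left(-6\right) \left(-6\right) = 66 \left(-6\right) = -396$)
$K \left(-2\right) = \left(-396\right) \left(-2\right) = 792$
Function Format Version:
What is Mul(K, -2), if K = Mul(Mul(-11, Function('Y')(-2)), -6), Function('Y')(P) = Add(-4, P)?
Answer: 792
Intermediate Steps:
K = -396 (K = Mul(Mul(-11, Add(-4, -2)), -6) = Mul(Mul(-11, -6), -6) = Mul(66, -6) = -396)
Mul(K, -2) = Mul(-396, -2) = 792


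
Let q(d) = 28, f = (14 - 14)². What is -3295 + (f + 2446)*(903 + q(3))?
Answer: 2273931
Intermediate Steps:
f = 0 (f = 0² = 0)
-3295 + (f + 2446)*(903 + q(3)) = -3295 + (0 + 2446)*(903 + 28) = -3295 + 2446*931 = -3295 + 2277226 = 2273931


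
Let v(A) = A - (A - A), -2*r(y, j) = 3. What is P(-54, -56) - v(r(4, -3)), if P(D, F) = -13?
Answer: -23/2 ≈ -11.500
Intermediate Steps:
r(y, j) = -3/2 (r(y, j) = -½*3 = -3/2)
v(A) = A (v(A) = A - 1*0 = A + 0 = A)
P(-54, -56) - v(r(4, -3)) = -13 - 1*(-3/2) = -13 + 3/2 = -23/2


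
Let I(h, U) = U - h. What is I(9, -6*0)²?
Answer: 81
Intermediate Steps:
I(9, -6*0)² = (-6*0 - 1*9)² = (0 - 9)² = (-9)² = 81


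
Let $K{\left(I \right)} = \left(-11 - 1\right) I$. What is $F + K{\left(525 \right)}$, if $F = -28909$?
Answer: $-35209$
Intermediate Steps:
$K{\left(I \right)} = - 12 I$
$F + K{\left(525 \right)} = -28909 - 6300 = -35209$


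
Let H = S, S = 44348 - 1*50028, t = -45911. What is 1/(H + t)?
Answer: -1/51591 ≈ -1.9383e-5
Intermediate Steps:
S = -5680 (S = 44348 - 50028 = -5680)
H = -5680
1/(H + t) = 1/(-5680 - 45911) = 1/(-51591) = -1/51591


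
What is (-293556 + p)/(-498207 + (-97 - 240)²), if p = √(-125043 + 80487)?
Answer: 146778/192319 - I*√11139/192319 ≈ 0.7632 - 0.00054878*I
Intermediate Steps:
p = 2*I*√11139 (p = √(-44556) = 2*I*√11139 ≈ 211.08*I)
(-293556 + p)/(-498207 + (-97 - 240)²) = (-293556 + 2*I*√11139)/(-498207 + (-97 - 240)²) = (-293556 + 2*I*√11139)/(-498207 + (-337)²) = (-293556 + 2*I*√11139)/(-498207 + 113569) = (-293556 + 2*I*√11139)/(-384638) = (-293556 + 2*I*√11139)*(-1/384638) = 146778/192319 - I*√11139/192319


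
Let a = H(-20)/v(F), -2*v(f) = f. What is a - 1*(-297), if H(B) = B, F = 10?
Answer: 301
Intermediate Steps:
v(f) = -f/2
a = 4 (a = -20/((-½*10)) = -20/(-5) = -20*(-⅕) = 4)
a - 1*(-297) = 4 - 1*(-297) = 4 + 297 = 301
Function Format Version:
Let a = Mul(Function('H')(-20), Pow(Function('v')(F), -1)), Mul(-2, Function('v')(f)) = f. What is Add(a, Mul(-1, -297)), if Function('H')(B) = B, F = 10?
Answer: 301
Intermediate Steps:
Function('v')(f) = Mul(Rational(-1, 2), f)
a = 4 (a = Mul(-20, Pow(Mul(Rational(-1, 2), 10), -1)) = Mul(-20, Pow(-5, -1)) = Mul(-20, Rational(-1, 5)) = 4)
Add(a, Mul(-1, -297)) = Add(4, Mul(-1, -297)) = Add(4, 297) = 301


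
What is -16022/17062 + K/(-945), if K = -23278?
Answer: 191014223/8061795 ≈ 23.694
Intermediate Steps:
-16022/17062 + K/(-945) = -16022/17062 - 23278/(-945) = -16022*1/17062 - 23278*(-1/945) = -8011/8531 + 23278/945 = 191014223/8061795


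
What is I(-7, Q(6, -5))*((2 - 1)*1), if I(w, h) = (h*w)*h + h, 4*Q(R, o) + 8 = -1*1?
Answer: -603/16 ≈ -37.688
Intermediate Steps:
Q(R, o) = -9/4 (Q(R, o) = -2 + (-1*1)/4 = -2 + (¼)*(-1) = -2 - ¼ = -9/4)
I(w, h) = h + w*h² (I(w, h) = w*h² + h = h + w*h²)
I(-7, Q(6, -5))*((2 - 1)*1) = (-9*(1 - 9/4*(-7))/4)*((2 - 1)*1) = (-9*(1 + 63/4)/4)*(1*1) = -9/4*67/4*1 = -603/16*1 = -603/16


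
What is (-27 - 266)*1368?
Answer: -400824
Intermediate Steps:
(-27 - 266)*1368 = -293*1368 = -400824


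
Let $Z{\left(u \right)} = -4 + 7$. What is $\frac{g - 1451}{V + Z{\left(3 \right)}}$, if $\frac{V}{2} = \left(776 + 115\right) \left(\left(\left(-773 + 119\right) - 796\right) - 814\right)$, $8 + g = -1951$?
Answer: $\frac{682}{806889} \approx 0.00084522$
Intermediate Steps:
$Z{\left(u \right)} = 3$
$g = -1959$ ($g = -8 - 1951 = -1959$)
$V = -4034448$ ($V = 2 \left(776 + 115\right) \left(\left(\left(-773 + 119\right) - 796\right) - 814\right) = 2 \cdot 891 \left(\left(-654 - 796\right) - 814\right) = 2 \cdot 891 \left(-1450 - 814\right) = 2 \cdot 891 \left(-2264\right) = 2 \left(-2017224\right) = -4034448$)
$\frac{g - 1451}{V + Z{\left(3 \right)}} = \frac{-1959 - 1451}{-4034448 + 3} = - \frac{3410}{-4034445} = \left(-3410\right) \left(- \frac{1}{4034445}\right) = \frac{682}{806889}$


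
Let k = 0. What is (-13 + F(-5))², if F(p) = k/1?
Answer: 169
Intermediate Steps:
F(p) = 0 (F(p) = 0/1 = 0*1 = 0)
(-13 + F(-5))² = (-13 + 0)² = (-13)² = 169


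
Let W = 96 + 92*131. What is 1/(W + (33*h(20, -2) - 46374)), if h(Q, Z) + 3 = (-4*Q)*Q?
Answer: -1/87125 ≈ -1.1478e-5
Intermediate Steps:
h(Q, Z) = -3 - 4*Q**2 (h(Q, Z) = -3 + (-4*Q)*Q = -3 - 4*Q**2)
W = 12148 (W = 96 + 12052 = 12148)
1/(W + (33*h(20, -2) - 46374)) = 1/(12148 + (33*(-3 - 4*20**2) - 46374)) = 1/(12148 + (33*(-3 - 4*400) - 46374)) = 1/(12148 + (33*(-3 - 1600) - 46374)) = 1/(12148 + (33*(-1603) - 46374)) = 1/(12148 + (-52899 - 46374)) = 1/(12148 - 99273) = 1/(-87125) = -1/87125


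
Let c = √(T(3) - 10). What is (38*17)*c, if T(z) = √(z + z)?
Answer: 646*√(-10 + √6) ≈ 1775.1*I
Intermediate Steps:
T(z) = √2*√z (T(z) = √(2*z) = √2*√z)
c = √(-10 + √6) (c = √(√2*√3 - 10) = √(√6 - 10) = √(-10 + √6) ≈ 2.7478*I)
(38*17)*c = (38*17)*√(-10 + √6) = 646*√(-10 + √6)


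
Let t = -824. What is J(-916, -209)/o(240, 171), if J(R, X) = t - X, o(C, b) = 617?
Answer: -615/617 ≈ -0.99676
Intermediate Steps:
J(R, X) = -824 - X
J(-916, -209)/o(240, 171) = (-824 - 1*(-209))/617 = (-824 + 209)*(1/617) = -615*1/617 = -615/617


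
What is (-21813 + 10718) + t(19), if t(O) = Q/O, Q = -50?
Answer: -210855/19 ≈ -11098.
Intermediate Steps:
t(O) = -50/O
(-21813 + 10718) + t(19) = (-21813 + 10718) - 50/19 = -11095 - 50*1/19 = -11095 - 50/19 = -210855/19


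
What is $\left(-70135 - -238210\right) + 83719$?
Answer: $251794$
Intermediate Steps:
$\left(-70135 - -238210\right) + 83719 = \left(-70135 + 238210\right) + 83719 = 168075 + 83719 = 251794$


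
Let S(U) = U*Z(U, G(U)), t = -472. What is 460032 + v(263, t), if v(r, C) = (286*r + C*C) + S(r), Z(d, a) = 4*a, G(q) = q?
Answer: 1034710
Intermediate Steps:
S(U) = 4*U² (S(U) = U*(4*U) = 4*U²)
v(r, C) = C² + 4*r² + 286*r (v(r, C) = (286*r + C*C) + 4*r² = (286*r + C²) + 4*r² = (C² + 286*r) + 4*r² = C² + 4*r² + 286*r)
460032 + v(263, t) = 460032 + ((-472)² + 4*263² + 286*263) = 460032 + (222784 + 4*69169 + 75218) = 460032 + (222784 + 276676 + 75218) = 460032 + 574678 = 1034710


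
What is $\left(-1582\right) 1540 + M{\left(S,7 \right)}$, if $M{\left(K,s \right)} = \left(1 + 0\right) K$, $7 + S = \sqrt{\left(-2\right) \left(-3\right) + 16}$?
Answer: $-2436287 + \sqrt{22} \approx -2.4363 \cdot 10^{6}$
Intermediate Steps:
$S = -7 + \sqrt{22}$ ($S = -7 + \sqrt{\left(-2\right) \left(-3\right) + 16} = -7 + \sqrt{6 + 16} = -7 + \sqrt{22} \approx -2.3096$)
$M{\left(K,s \right)} = K$ ($M{\left(K,s \right)} = 1 K = K$)
$\left(-1582\right) 1540 + M{\left(S,7 \right)} = \left(-1582\right) 1540 - \left(7 - \sqrt{22}\right) = -2436280 - \left(7 - \sqrt{22}\right) = -2436287 + \sqrt{22}$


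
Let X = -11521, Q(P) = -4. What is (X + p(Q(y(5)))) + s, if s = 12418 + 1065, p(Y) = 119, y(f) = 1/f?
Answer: 2081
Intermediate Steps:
y(f) = 1/f
s = 13483
(X + p(Q(y(5)))) + s = (-11521 + 119) + 13483 = -11402 + 13483 = 2081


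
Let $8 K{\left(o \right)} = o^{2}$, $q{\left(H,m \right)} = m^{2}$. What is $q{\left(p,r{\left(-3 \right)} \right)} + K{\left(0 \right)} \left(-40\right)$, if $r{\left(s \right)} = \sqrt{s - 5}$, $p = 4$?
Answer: $-8$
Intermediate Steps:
$r{\left(s \right)} = \sqrt{-5 + s}$
$K{\left(o \right)} = \frac{o^{2}}{8}$
$q{\left(p,r{\left(-3 \right)} \right)} + K{\left(0 \right)} \left(-40\right) = \left(\sqrt{-5 - 3}\right)^{2} + \frac{0^{2}}{8} \left(-40\right) = \left(\sqrt{-8}\right)^{2} + \frac{1}{8} \cdot 0 \left(-40\right) = \left(2 i \sqrt{2}\right)^{2} + 0 \left(-40\right) = -8 + 0 = -8$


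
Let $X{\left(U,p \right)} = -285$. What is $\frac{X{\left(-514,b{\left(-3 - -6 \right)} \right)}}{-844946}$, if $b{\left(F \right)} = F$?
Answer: $\frac{285}{844946} \approx 0.0003373$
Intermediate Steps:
$\frac{X{\left(-514,b{\left(-3 - -6 \right)} \right)}}{-844946} = - \frac{285}{-844946} = \left(-285\right) \left(- \frac{1}{844946}\right) = \frac{285}{844946}$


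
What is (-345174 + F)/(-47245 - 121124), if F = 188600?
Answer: 156574/168369 ≈ 0.92995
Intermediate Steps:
(-345174 + F)/(-47245 - 121124) = (-345174 + 188600)/(-47245 - 121124) = -156574/(-168369) = -156574*(-1/168369) = 156574/168369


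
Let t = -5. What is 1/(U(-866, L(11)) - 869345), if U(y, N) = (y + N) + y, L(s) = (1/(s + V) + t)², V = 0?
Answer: -121/105397401 ≈ -1.1480e-6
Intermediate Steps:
L(s) = (-5 + 1/s)² (L(s) = (1/(s + 0) - 5)² = (1/s - 5)² = (-5 + 1/s)²)
U(y, N) = N + 2*y (U(y, N) = (N + y) + y = N + 2*y)
1/(U(-866, L(11)) - 869345) = 1/(((1 - 5*11)²/11² + 2*(-866)) - 869345) = 1/(((1 - 55)²/121 - 1732) - 869345) = 1/(((1/121)*(-54)² - 1732) - 869345) = 1/(((1/121)*2916 - 1732) - 869345) = 1/((2916/121 - 1732) - 869345) = 1/(-206656/121 - 869345) = 1/(-105397401/121) = -121/105397401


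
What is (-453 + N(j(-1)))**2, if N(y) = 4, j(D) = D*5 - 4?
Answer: 201601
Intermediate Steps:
j(D) = -4 + 5*D (j(D) = 5*D - 4 = -4 + 5*D)
(-453 + N(j(-1)))**2 = (-453 + 4)**2 = (-449)**2 = 201601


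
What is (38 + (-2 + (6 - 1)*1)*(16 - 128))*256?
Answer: -76288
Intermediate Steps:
(38 + (-2 + (6 - 1)*1)*(16 - 128))*256 = (38 + (-2 + 5*1)*(-112))*256 = (38 + (-2 + 5)*(-112))*256 = (38 + 3*(-112))*256 = (38 - 336)*256 = -298*256 = -76288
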